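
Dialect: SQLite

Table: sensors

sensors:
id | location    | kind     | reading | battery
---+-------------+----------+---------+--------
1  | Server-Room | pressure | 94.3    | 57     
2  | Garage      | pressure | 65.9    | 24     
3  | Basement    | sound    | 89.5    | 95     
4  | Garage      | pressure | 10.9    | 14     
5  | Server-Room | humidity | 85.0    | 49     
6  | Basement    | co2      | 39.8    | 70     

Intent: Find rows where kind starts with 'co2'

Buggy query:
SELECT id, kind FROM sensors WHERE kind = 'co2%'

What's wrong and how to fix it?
Bug: '=' compares the literal string including the % character; pattern matching needs LIKE

Fix: Replace '=' with LIKE so 'co2%' is treated as a pattern

Corrected query:
SELECT id, kind FROM sensors WHERE kind LIKE 'co2%'

Result:
id | kind
---+-----
6  | co2 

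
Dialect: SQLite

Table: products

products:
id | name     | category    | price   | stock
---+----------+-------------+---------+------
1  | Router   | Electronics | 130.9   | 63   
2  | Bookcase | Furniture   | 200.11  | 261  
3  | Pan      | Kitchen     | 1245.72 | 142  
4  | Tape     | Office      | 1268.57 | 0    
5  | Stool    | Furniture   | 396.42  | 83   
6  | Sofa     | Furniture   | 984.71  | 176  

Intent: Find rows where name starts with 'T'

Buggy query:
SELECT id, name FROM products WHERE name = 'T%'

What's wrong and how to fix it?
Bug: Wildcards only work with LIKE; '=' treats '%' as a literal character

Fix: Replace '=' with LIKE so 'T%' is treated as a pattern

Corrected query:
SELECT id, name FROM products WHERE name LIKE 'T%'

Result:
id | name
---+-----
4  | Tape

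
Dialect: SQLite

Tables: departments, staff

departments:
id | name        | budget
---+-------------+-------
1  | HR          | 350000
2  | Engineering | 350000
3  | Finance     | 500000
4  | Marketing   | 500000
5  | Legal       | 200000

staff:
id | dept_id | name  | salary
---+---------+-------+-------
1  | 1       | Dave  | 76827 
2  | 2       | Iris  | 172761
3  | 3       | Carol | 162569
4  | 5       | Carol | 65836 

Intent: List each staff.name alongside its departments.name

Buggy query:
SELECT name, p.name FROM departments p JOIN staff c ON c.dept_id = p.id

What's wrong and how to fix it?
Bug: 'name' exists in both joined tables, so the database can't tell which one is meant

Fix: Qualify the column with its table alias (c.name)

Corrected query:
SELECT c.name, p.name FROM departments p JOIN staff c ON c.dept_id = p.id

Result:
name  | name       
------+------------
Dave  | HR         
Iris  | Engineering
Carol | Finance    
Carol | Legal      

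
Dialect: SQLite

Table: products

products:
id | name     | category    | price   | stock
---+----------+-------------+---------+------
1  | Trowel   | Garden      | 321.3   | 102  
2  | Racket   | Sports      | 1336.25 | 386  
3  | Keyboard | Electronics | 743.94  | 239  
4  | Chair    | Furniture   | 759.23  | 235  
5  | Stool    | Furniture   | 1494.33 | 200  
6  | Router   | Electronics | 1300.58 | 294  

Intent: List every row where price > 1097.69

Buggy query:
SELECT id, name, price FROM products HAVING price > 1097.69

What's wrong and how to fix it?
Bug: HAVING filters the output of aggregation, but this query has no GROUP BY and no aggregate functions, so SQLite rejects it (HAVING clause on a non-aggregate query); the condition here is per row

Fix: Use WHERE for row-level filtering

Corrected query:
SELECT id, name, price FROM products WHERE price > 1097.69

Result:
id | name   | price  
---+--------+--------
2  | Racket | 1336.25
5  | Stool  | 1494.33
6  | Router | 1300.58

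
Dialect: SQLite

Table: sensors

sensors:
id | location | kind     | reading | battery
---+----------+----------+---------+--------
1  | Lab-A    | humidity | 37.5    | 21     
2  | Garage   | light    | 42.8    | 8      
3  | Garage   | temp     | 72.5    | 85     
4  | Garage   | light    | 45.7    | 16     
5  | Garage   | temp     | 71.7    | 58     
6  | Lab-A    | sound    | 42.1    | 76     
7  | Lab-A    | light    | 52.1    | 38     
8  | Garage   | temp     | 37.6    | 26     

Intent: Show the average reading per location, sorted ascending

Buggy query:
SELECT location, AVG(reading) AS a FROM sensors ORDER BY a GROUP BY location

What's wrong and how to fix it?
Bug: GROUP BY must precede ORDER BY

Fix: Reorder: SELECT … FROM … GROUP BY … ORDER BY …

Corrected query:
SELECT location, AVG(reading) AS a FROM sensors GROUP BY location ORDER BY a

Result:
location | a    
---------+------
Lab-A    | 43.9 
Garage   | 54.06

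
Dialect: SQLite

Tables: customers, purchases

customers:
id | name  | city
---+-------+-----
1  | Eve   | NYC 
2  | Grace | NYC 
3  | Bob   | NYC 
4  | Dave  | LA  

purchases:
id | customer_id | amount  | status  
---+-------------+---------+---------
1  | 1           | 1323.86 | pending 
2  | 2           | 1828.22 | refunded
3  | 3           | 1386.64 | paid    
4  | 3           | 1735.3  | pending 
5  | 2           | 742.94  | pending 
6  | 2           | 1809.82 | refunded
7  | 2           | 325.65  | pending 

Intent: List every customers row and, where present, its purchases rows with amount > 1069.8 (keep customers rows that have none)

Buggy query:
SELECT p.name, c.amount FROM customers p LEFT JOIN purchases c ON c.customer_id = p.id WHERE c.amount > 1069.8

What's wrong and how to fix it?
Bug: A WHERE condition on the right-hand table after LEFT JOIN drops unmatched parents

Fix: Put 'c.amount > 1069.8' in the JOIN's ON clause instead of WHERE

Corrected query:
SELECT p.name, c.amount FROM customers p LEFT JOIN purchases c ON c.customer_id = p.id AND c.amount > 1069.8

Result:
name  | amount 
------+--------
Eve   | 1323.86
Grace | 1809.82
Grace | 1828.22
Bob   | 1386.64
Bob   | 1735.3 
Dave  | NULL   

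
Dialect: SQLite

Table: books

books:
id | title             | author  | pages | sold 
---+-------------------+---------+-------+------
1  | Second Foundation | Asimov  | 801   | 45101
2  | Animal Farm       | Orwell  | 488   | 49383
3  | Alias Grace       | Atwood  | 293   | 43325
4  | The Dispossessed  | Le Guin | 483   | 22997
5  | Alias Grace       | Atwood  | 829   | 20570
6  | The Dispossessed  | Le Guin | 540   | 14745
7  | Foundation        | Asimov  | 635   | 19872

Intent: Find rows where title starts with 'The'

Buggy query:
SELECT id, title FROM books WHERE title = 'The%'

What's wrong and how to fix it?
Bug: Wildcards only work with LIKE; '=' treats '%' as a literal character

Fix: Replace '=' with LIKE so 'The%' is treated as a pattern

Corrected query:
SELECT id, title FROM books WHERE title LIKE 'The%'

Result:
id | title           
---+-----------------
4  | The Dispossessed
6  | The Dispossessed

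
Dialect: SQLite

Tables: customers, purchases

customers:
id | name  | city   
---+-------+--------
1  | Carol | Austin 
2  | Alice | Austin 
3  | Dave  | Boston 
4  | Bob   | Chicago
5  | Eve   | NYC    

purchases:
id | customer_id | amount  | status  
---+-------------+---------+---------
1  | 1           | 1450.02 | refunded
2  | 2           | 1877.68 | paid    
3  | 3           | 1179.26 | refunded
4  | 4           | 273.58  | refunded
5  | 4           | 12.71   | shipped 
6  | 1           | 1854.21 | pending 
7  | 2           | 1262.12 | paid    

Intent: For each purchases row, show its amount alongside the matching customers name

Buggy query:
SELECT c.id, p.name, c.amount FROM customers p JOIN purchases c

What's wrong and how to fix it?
Bug: JOIN with no ON clause produces a cartesian product; every purchases row pairs with every customers row

Fix: Add ON c.customer_id = p.id to the JOIN

Corrected query:
SELECT c.id, p.name, c.amount FROM customers p JOIN purchases c ON c.customer_id = p.id

Result:
id | name  | amount 
---+-------+--------
1  | Carol | 1450.02
2  | Alice | 1877.68
3  | Dave  | 1179.26
4  | Bob   | 273.58 
5  | Bob   | 12.71  
6  | Carol | 1854.21
7  | Alice | 1262.12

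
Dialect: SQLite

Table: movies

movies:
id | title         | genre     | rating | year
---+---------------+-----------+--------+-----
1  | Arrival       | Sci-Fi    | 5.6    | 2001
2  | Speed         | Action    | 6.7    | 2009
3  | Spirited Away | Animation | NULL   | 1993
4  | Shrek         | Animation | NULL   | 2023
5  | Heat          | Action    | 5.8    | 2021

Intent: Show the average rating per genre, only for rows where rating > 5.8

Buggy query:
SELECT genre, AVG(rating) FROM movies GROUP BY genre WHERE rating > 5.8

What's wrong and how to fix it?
Bug: Row-level WHERE must come before GROUP BY in the clause order

Fix: Move the WHERE clause before GROUP BY

Corrected query:
SELECT genre, AVG(rating) FROM movies WHERE rating > 5.8 GROUP BY genre

Result:
genre  | AVG(rating)
-------+------------
Action | 6.7        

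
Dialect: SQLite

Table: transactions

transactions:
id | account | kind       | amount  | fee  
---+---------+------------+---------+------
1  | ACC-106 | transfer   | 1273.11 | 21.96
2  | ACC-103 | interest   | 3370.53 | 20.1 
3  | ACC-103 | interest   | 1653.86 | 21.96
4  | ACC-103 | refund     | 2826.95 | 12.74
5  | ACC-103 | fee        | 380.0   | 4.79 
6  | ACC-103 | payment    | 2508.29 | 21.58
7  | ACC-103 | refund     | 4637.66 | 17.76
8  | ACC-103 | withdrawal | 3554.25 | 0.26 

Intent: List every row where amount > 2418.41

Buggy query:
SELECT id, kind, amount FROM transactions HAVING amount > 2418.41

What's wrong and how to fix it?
Bug: This is a non-aggregate query (no GROUP BY, no aggregates), so in SQLite the HAVING clause is invalid here; a row-level condition belongs in WHERE

Fix: Replace HAVING with WHERE since the condition applies to individual rows

Corrected query:
SELECT id, kind, amount FROM transactions WHERE amount > 2418.41

Result:
id | kind       | amount 
---+------------+--------
2  | interest   | 3370.53
4  | refund     | 2826.95
6  | payment    | 2508.29
7  | refund     | 4637.66
8  | withdrawal | 3554.25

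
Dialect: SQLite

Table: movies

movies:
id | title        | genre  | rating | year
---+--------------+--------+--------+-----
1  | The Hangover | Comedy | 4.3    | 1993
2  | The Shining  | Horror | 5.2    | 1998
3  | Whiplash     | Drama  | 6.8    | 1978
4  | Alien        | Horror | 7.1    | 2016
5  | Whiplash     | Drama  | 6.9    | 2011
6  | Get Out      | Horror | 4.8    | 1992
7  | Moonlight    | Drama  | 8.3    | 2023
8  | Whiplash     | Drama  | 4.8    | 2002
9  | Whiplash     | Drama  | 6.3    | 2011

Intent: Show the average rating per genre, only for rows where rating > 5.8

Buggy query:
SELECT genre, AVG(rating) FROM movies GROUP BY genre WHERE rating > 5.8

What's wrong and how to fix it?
Bug: WHERE cannot follow GROUP BY

Fix: Place WHERE between FROM and GROUP BY

Corrected query:
SELECT genre, AVG(rating) FROM movies WHERE rating > 5.8 GROUP BY genre

Result:
genre  | AVG(rating)
-------+------------
Drama  | 7.075      
Horror | 7.1        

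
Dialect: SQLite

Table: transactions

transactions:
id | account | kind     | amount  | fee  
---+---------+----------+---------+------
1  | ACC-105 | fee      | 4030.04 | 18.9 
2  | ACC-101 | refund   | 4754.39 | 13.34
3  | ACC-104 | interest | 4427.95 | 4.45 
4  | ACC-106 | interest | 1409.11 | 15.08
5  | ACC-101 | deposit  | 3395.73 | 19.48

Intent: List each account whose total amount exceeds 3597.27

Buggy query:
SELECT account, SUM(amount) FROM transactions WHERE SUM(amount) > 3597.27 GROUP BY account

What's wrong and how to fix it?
Bug: Aggregate functions cannot appear in a WHERE clause

Fix: Use HAVING (which filters groups after aggregation) instead of WHERE

Corrected query:
SELECT account, SUM(amount) FROM transactions GROUP BY account HAVING SUM(amount) > 3597.27

Result:
account | SUM(amount)
--------+------------
ACC-101 | 8150.12    
ACC-104 | 4427.95    
ACC-105 | 4030.04    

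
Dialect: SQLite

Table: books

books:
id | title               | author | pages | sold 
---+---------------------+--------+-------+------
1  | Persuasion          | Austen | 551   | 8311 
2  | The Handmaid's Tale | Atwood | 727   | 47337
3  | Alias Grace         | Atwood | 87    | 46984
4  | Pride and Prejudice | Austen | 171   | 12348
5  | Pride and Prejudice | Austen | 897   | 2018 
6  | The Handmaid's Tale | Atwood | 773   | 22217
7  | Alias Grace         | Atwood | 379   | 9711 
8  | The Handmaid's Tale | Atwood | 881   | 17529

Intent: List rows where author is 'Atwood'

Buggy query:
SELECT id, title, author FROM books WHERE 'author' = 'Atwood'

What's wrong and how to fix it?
Bug: Single quotes denote string literals in SQL; the column name is being compared as a constant string

Fix: Reference the column as author without single quotes

Corrected query:
SELECT id, title, author FROM books WHERE author = 'Atwood'

Result:
id | title               | author
---+---------------------+-------
2  | The Handmaid's Tale | Atwood
3  | Alias Grace         | Atwood
6  | The Handmaid's Tale | Atwood
7  | Alias Grace         | Atwood
8  | The Handmaid's Tale | Atwood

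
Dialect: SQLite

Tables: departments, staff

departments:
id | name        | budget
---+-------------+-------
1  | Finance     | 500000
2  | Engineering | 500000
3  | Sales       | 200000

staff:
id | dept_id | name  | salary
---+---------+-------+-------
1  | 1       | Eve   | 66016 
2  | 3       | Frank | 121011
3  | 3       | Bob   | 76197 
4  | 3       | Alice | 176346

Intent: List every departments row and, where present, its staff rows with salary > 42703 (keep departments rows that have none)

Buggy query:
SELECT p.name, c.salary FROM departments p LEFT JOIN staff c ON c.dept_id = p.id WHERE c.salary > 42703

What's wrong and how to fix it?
Bug: Filtering c.salary in WHERE discards the NULL rows produced by LEFT JOIN, turning it into an inner join

Fix: Move the right-table condition into the ON clause so unmatched parents are kept

Corrected query:
SELECT p.name, c.salary FROM departments p LEFT JOIN staff c ON c.dept_id = p.id AND c.salary > 42703

Result:
name        | salary
------------+-------
Finance     | 66016 
Engineering | NULL  
Sales       | 76197 
Sales       | 121011
Sales       | 176346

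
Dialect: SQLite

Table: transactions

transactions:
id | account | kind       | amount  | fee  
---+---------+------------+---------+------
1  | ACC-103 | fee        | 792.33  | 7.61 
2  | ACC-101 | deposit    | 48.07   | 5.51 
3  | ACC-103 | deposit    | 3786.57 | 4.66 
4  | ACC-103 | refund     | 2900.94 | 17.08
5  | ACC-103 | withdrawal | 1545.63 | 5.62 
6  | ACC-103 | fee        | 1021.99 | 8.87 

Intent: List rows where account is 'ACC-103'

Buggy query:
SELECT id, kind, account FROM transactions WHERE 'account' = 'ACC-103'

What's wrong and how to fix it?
Bug: 'account' in single quotes is a string literal, not the column; the comparison is literal-vs-literal and never true

Fix: Remove the quotes around the column name (or use double quotes for an identifier)

Corrected query:
SELECT id, kind, account FROM transactions WHERE account = 'ACC-103'

Result:
id | kind       | account
---+------------+--------
1  | fee        | ACC-103
3  | deposit    | ACC-103
4  | refund     | ACC-103
5  | withdrawal | ACC-103
6  | fee        | ACC-103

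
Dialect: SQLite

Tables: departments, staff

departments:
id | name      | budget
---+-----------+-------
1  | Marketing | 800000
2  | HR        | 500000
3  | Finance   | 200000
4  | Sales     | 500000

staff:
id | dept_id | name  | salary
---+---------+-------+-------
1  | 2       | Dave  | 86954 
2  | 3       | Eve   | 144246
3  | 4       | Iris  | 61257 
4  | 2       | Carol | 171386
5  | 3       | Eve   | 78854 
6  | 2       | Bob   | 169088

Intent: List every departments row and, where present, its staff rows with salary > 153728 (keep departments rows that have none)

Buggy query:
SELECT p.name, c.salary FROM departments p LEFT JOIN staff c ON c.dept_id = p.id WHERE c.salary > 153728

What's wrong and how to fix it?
Bug: Filtering c.salary in WHERE discards the NULL rows produced by LEFT JOIN, turning it into an inner join

Fix: Move the right-table condition into the ON clause so unmatched parents are kept

Corrected query:
SELECT p.name, c.salary FROM departments p LEFT JOIN staff c ON c.dept_id = p.id AND c.salary > 153728

Result:
name      | salary
----------+-------
Marketing | NULL  
HR        | 169088
HR        | 171386
Finance   | NULL  
Sales     | NULL  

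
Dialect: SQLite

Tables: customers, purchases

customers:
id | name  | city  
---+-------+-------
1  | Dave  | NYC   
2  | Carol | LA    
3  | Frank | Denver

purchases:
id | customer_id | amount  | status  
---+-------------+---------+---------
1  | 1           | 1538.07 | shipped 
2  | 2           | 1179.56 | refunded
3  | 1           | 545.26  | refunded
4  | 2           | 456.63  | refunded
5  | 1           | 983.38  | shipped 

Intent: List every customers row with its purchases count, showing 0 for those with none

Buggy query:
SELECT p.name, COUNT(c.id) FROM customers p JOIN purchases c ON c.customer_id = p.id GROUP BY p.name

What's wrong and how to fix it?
Bug: INNER JOIN drops customers rows that have no matching purchases rows

Fix: Switch to LEFT JOIN to retain unmatched parent rows

Corrected query:
SELECT p.name, COUNT(c.id) FROM customers p LEFT JOIN purchases c ON c.customer_id = p.id GROUP BY p.name

Result:
name  | COUNT(c.id)
------+------------
Carol | 2          
Dave  | 3          
Frank | 0          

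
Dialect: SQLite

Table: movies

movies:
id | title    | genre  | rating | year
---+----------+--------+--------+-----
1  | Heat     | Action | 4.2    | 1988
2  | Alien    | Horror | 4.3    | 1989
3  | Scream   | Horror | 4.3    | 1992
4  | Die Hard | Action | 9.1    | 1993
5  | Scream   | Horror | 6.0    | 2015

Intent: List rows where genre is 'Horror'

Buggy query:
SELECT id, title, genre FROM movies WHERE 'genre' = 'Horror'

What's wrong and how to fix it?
Bug: 'genre' in single quotes is a string literal, not the column; the comparison is literal-vs-literal and never true

Fix: Reference the column as genre without single quotes

Corrected query:
SELECT id, title, genre FROM movies WHERE genre = 'Horror'

Result:
id | title  | genre 
---+--------+-------
2  | Alien  | Horror
3  | Scream | Horror
5  | Scream | Horror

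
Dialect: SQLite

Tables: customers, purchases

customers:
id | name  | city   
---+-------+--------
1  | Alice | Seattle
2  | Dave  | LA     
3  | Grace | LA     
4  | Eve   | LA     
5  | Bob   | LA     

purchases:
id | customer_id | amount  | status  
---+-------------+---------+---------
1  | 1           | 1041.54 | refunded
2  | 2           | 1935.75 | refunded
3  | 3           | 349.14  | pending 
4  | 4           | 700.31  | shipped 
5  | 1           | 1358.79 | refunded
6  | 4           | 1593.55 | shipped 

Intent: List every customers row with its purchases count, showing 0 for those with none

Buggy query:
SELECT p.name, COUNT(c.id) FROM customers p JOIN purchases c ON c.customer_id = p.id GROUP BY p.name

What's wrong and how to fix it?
Bug: INNER JOIN drops customers rows that have no matching purchases rows

Fix: Use LEFT JOIN so parents without children still appear (COUNT(c.id) gives 0)

Corrected query:
SELECT p.name, COUNT(c.id) FROM customers p LEFT JOIN purchases c ON c.customer_id = p.id GROUP BY p.name

Result:
name  | COUNT(c.id)
------+------------
Alice | 2          
Bob   | 0          
Dave  | 1          
Eve   | 2          
Grace | 1          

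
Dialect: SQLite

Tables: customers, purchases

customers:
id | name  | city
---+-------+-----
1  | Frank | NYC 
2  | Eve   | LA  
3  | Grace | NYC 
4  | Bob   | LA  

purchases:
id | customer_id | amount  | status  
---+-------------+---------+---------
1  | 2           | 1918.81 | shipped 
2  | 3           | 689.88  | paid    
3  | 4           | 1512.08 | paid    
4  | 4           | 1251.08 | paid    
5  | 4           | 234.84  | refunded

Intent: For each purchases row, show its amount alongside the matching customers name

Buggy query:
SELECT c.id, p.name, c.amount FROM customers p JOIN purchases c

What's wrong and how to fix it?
Bug: Missing join condition: each purchases row is matched to all customers rows instead of just its own

Fix: Specify the join condition linking the foreign key to the parent id

Corrected query:
SELECT c.id, p.name, c.amount FROM customers p JOIN purchases c ON c.customer_id = p.id

Result:
id | name  | amount 
---+-------+--------
1  | Eve   | 1918.81
2  | Grace | 689.88 
3  | Bob   | 1512.08
4  | Bob   | 1251.08
5  | Bob   | 234.84 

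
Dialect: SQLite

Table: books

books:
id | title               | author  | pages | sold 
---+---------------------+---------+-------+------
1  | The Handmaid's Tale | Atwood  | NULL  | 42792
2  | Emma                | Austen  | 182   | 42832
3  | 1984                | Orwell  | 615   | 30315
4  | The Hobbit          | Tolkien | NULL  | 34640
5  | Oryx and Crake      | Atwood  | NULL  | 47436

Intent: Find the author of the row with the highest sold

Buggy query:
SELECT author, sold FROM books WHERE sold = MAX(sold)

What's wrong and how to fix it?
Bug: WHERE is evaluated per row; an aggregate over the whole table isn't defined there

Fix: Wrap MAX in a scalar subquery so WHERE compares against a single value

Corrected query:
SELECT author, sold FROM books WHERE sold = (SELECT MAX(sold) FROM books)

Result:
author | sold 
-------+------
Atwood | 47436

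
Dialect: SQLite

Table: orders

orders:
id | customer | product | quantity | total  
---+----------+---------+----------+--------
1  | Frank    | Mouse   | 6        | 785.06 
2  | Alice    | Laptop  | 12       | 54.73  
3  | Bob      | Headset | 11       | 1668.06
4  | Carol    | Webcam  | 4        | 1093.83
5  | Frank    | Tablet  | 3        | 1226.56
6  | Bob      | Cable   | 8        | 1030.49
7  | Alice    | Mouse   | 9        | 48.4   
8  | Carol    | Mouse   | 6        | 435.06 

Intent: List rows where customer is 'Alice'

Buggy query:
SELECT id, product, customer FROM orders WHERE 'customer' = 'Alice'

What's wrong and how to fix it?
Bug: Single quotes denote string literals in SQL; the column name is being compared as a constant string

Fix: Reference the column as customer without single quotes

Corrected query:
SELECT id, product, customer FROM orders WHERE customer = 'Alice'

Result:
id | product | customer
---+---------+---------
2  | Laptop  | Alice   
7  | Mouse   | Alice   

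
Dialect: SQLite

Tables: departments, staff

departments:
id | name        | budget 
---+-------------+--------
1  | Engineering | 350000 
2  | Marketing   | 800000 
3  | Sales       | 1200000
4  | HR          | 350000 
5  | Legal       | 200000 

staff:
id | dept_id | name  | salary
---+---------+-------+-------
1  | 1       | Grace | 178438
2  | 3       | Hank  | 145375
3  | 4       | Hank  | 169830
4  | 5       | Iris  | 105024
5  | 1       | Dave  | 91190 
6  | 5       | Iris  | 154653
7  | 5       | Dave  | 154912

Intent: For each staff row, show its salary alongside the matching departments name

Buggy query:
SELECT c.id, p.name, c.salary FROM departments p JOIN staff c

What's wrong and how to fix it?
Bug: JOIN with no ON clause produces a cartesian product; every staff row pairs with every departments row

Fix: Specify the join condition linking the foreign key to the parent id

Corrected query:
SELECT c.id, p.name, c.salary FROM departments p JOIN staff c ON c.dept_id = p.id

Result:
id | name        | salary
---+-------------+-------
1  | Engineering | 178438
2  | Sales       | 145375
3  | HR          | 169830
4  | Legal       | 105024
5  | Engineering | 91190 
6  | Legal       | 154653
7  | Legal       | 154912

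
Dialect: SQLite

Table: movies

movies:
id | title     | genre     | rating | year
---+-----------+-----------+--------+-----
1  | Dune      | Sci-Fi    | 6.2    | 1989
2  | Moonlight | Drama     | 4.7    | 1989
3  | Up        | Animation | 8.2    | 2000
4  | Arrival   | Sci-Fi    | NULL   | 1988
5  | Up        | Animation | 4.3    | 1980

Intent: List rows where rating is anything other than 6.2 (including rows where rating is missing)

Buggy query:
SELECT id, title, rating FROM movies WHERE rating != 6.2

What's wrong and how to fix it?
Bug: Inequality against NULL is unknown, not true; rows with NULL are dropped

Fix: Handle NULL separately with IS NULL alongside the inequality

Corrected query:
SELECT id, title, rating FROM movies WHERE rating != 6.2 OR rating IS NULL

Result:
id | title     | rating
---+-----------+-------
2  | Moonlight | 4.7   
3  | Up        | 8.2   
4  | Arrival   | NULL  
5  | Up        | 4.3   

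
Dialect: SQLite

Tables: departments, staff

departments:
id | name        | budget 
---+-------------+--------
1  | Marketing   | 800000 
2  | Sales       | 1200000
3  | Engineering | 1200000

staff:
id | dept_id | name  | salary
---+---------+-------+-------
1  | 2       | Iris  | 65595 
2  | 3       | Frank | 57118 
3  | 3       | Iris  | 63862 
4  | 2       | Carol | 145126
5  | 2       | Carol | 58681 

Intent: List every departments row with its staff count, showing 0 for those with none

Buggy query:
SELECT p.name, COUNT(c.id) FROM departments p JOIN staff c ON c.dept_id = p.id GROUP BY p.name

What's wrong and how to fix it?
Bug: An inner join excludes parents with zero children

Fix: Switch to LEFT JOIN to retain unmatched parent rows

Corrected query:
SELECT p.name, COUNT(c.id) FROM departments p LEFT JOIN staff c ON c.dept_id = p.id GROUP BY p.name

Result:
name        | COUNT(c.id)
------------+------------
Engineering | 2          
Marketing   | 0          
Sales       | 3          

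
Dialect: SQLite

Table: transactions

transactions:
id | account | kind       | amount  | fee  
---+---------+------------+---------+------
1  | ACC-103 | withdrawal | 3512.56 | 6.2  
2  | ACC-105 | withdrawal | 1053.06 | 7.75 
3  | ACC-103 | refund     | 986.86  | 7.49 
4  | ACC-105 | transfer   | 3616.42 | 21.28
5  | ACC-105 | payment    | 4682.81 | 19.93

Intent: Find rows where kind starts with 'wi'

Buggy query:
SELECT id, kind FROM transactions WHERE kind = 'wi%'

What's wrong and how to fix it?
Bug: Wildcards only work with LIKE; '=' treats '%' as a literal character

Fix: Replace '=' with LIKE so 'wi%' is treated as a pattern

Corrected query:
SELECT id, kind FROM transactions WHERE kind LIKE 'wi%'

Result:
id | kind      
---+-----------
1  | withdrawal
2  | withdrawal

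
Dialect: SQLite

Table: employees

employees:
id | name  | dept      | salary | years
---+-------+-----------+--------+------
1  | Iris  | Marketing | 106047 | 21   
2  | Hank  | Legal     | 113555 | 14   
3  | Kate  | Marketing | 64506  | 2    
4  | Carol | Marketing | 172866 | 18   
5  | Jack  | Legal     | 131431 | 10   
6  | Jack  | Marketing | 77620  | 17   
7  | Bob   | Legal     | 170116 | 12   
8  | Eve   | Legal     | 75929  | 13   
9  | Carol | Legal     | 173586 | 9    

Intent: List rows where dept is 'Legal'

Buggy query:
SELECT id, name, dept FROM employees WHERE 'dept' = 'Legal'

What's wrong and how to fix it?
Bug: 'dept' in single quotes is a string literal, not the column; the comparison is literal-vs-literal and never true

Fix: Reference the column as dept without single quotes

Corrected query:
SELECT id, name, dept FROM employees WHERE dept = 'Legal'

Result:
id | name  | dept 
---+-------+------
2  | Hank  | Legal
5  | Jack  | Legal
7  | Bob   | Legal
8  | Eve   | Legal
9  | Carol | Legal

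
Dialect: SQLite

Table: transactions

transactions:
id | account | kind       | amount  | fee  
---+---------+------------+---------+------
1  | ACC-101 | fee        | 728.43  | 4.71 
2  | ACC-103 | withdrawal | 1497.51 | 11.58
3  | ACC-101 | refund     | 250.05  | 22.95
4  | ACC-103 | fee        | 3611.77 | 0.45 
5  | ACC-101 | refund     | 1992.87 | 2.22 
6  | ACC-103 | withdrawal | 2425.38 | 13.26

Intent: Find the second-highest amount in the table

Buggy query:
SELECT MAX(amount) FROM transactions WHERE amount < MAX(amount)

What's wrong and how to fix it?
Bug: MAX(amount) on the right of the comparison is an aggregate-in-WHERE error

Fix: Put the inner MAX in a scalar subquery

Corrected query:
SELECT MAX(amount) FROM transactions WHERE amount < (SELECT MAX(amount) FROM transactions)

Result:
MAX(amount)
-----------
2425.38    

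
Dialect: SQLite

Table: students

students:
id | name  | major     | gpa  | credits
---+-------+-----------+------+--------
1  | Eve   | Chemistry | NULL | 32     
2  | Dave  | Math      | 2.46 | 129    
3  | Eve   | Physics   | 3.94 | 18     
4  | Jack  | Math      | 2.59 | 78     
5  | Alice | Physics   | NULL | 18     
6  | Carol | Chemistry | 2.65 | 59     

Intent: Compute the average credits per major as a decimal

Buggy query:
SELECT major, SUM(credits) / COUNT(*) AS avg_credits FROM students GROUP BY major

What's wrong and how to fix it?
Bug: Both operands are integers, so '/' performs integer division and truncates

Fix: Cast one side to REAL so the division keeps the fractional part

Corrected query:
SELECT major, SUM(credits) * 1.0 / COUNT(*) AS avg_credits FROM students GROUP BY major

Result:
major     | avg_credits
----------+------------
Chemistry | 45.5       
Math      | 103.5      
Physics   | 18         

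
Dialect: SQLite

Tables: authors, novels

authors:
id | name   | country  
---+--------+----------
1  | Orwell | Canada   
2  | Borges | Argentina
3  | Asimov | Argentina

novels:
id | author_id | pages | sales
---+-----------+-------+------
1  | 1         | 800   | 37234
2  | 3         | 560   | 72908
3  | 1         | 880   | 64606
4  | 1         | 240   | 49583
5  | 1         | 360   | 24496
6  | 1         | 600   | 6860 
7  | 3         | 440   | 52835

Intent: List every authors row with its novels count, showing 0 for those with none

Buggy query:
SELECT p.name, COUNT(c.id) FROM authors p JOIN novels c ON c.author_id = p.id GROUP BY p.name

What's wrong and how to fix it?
Bug: INNER JOIN drops authors rows that have no matching novels rows

Fix: Use LEFT JOIN so parents without children still appear (COUNT(c.id) gives 0)

Corrected query:
SELECT p.name, COUNT(c.id) FROM authors p LEFT JOIN novels c ON c.author_id = p.id GROUP BY p.name

Result:
name   | COUNT(c.id)
-------+------------
Asimov | 2          
Borges | 0          
Orwell | 5          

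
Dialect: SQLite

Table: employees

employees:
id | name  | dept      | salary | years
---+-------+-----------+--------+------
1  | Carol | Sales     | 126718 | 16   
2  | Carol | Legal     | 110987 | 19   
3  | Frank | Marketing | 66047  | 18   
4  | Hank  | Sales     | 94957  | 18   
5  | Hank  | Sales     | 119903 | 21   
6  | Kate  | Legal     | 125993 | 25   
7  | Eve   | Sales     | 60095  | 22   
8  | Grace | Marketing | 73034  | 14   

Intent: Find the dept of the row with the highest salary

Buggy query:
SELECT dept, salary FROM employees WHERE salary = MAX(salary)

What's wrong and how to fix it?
Bug: MAX(salary) is an aggregate and cannot be used directly in WHERE

Fix: Wrap MAX in a scalar subquery so WHERE compares against a single value

Corrected query:
SELECT dept, salary FROM employees WHERE salary = (SELECT MAX(salary) FROM employees)

Result:
dept  | salary
------+-------
Sales | 126718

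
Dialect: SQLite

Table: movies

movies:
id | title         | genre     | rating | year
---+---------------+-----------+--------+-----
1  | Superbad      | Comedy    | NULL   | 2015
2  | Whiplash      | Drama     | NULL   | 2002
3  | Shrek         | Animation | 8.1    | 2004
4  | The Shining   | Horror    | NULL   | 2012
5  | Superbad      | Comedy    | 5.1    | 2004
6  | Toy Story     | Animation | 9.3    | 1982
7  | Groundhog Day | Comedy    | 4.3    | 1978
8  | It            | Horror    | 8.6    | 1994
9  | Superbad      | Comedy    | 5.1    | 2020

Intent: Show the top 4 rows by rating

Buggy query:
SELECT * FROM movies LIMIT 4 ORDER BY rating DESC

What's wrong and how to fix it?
Bug: LIMIT must come after ORDER BY

Fix: Swap the clauses: ORDER BY first, then LIMIT

Corrected query:
SELECT * FROM movies ORDER BY rating DESC LIMIT 4

Result:
id | title     | genre     | rating | year
---+-----------+-----------+--------+-----
6  | Toy Story | Animation | 9.3    | 1982
8  | It        | Horror    | 8.6    | 1994
3  | Shrek     | Animation | 8.1    | 2004
5  | Superbad  | Comedy    | 5.1    | 2004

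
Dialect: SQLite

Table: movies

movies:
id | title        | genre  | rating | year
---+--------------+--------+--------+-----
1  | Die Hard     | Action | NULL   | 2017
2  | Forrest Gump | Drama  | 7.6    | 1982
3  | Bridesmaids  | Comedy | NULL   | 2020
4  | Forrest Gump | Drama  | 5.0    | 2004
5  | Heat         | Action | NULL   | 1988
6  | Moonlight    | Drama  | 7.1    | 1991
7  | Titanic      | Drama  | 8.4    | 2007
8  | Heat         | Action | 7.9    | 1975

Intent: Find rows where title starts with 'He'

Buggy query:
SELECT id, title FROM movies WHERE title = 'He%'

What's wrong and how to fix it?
Bug: Wildcards only work with LIKE; '=' treats '%' as a literal character

Fix: Use LIKE for wildcard pattern matching

Corrected query:
SELECT id, title FROM movies WHERE title LIKE 'He%'

Result:
id | title
---+------
5  | Heat 
8  | Heat 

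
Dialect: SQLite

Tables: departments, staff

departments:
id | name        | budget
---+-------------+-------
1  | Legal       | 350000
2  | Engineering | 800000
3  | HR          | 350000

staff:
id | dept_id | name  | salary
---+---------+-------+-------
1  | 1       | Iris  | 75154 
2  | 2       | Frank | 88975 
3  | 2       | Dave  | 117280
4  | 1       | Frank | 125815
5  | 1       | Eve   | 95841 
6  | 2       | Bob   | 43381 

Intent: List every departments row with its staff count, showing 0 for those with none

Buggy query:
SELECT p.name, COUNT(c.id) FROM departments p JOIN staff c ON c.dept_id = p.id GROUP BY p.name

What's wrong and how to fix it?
Bug: An inner join excludes parents with zero children

Fix: Use LEFT JOIN so parents without children still appear (COUNT(c.id) gives 0)

Corrected query:
SELECT p.name, COUNT(c.id) FROM departments p LEFT JOIN staff c ON c.dept_id = p.id GROUP BY p.name

Result:
name        | COUNT(c.id)
------------+------------
Engineering | 3          
HR          | 0          
Legal       | 3          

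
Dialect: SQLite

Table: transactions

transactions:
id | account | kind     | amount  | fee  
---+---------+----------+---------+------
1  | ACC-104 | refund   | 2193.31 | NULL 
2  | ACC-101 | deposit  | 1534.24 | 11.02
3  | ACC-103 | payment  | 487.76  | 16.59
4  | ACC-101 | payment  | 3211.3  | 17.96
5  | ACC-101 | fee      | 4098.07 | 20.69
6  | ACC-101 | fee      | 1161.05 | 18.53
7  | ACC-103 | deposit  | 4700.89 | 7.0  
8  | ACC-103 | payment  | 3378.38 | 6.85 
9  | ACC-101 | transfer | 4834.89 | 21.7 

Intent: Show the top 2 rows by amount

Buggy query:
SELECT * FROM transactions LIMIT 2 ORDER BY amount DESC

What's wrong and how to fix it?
Bug: ORDER BY cannot follow LIMIT; LIMIT is the final clause

Fix: Sort with ORDER BY, then apply LIMIT

Corrected query:
SELECT * FROM transactions ORDER BY amount DESC LIMIT 2

Result:
id | account | kind     | amount  | fee 
---+---------+----------+---------+-----
9  | ACC-101 | transfer | 4834.89 | 21.7
7  | ACC-103 | deposit  | 4700.89 | 7   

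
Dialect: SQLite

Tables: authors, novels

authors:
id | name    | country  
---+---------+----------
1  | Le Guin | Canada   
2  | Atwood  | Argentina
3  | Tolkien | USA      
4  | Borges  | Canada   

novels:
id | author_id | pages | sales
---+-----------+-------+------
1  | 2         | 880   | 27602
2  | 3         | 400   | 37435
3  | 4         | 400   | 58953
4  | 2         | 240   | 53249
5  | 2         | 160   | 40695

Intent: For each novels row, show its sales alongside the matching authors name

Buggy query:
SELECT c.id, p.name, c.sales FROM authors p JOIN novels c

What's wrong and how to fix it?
Bug: Missing join condition: each novels row is matched to all authors rows instead of just its own

Fix: Add ON c.author_id = p.id to the JOIN

Corrected query:
SELECT c.id, p.name, c.sales FROM authors p JOIN novels c ON c.author_id = p.id

Result:
id | name    | sales
---+---------+------
1  | Atwood  | 27602
2  | Tolkien | 37435
3  | Borges  | 58953
4  | Atwood  | 53249
5  | Atwood  | 40695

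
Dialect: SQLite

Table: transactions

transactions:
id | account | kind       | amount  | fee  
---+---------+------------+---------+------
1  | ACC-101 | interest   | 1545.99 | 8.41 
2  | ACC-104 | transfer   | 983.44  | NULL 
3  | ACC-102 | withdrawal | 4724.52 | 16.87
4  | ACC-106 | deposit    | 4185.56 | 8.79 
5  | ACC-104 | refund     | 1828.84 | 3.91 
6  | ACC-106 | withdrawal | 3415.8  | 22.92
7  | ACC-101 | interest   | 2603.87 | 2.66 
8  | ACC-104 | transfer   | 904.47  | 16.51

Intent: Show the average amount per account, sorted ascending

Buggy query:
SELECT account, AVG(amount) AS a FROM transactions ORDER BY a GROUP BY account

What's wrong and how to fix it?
Bug: GROUP BY must precede ORDER BY

Fix: Move ORDER BY to the end, after GROUP BY

Corrected query:
SELECT account, AVG(amount) AS a FROM transactions GROUP BY account ORDER BY a

Result:
account | a          
--------+------------
ACC-104 | 1238.916667
ACC-101 | 2074.93    
ACC-106 | 3800.68    
ACC-102 | 4724.52    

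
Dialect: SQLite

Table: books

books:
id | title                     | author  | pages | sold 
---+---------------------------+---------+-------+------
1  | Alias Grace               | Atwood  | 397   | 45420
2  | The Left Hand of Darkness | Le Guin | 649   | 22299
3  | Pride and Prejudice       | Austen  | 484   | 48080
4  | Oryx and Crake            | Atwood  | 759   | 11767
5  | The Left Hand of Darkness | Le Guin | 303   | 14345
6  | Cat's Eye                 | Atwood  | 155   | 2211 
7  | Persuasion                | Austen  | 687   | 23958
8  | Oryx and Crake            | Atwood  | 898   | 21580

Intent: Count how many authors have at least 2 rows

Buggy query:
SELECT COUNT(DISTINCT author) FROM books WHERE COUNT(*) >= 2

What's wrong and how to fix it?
Bug: COUNT(*) cannot appear in WHERE; the per-group count doesn't exist yet

Fix: Use a subquery that GROUPs and filters with HAVING, then count its rows

Corrected query:
SELECT COUNT(*) FROM (SELECT author FROM books GROUP BY author HAVING COUNT(*) >= 2)

Result:
COUNT(*)
--------
3       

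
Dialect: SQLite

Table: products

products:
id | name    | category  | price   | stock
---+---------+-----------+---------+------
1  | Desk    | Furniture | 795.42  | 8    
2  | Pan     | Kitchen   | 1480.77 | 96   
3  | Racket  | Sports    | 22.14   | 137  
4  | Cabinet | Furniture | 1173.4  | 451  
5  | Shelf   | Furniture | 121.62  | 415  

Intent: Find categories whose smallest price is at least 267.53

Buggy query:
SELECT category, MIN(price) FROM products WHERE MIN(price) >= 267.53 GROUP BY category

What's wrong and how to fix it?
Bug: MIN() in WHERE is a misuse of aggregate

Fix: Use HAVING for the per-group MIN condition

Corrected query:
SELECT category, MIN(price) FROM products GROUP BY category HAVING MIN(price) >= 267.53

Result:
category | MIN(price)
---------+-----------
Kitchen  | 1480.77   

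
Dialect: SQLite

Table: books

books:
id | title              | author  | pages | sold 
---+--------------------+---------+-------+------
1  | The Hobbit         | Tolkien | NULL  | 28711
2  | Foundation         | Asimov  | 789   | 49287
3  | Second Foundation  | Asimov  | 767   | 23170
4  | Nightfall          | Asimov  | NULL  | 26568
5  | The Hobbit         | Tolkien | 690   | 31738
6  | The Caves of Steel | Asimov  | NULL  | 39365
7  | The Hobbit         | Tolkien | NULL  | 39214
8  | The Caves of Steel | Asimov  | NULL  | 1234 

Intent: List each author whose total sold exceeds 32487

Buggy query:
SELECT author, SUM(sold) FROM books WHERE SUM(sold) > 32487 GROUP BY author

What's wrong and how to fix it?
Bug: Aggregate functions cannot appear in a WHERE clause

Fix: Use HAVING (which filters groups after aggregation) instead of WHERE

Corrected query:
SELECT author, SUM(sold) FROM books GROUP BY author HAVING SUM(sold) > 32487

Result:
author  | SUM(sold)
--------+----------
Asimov  | 139624   
Tolkien | 99663    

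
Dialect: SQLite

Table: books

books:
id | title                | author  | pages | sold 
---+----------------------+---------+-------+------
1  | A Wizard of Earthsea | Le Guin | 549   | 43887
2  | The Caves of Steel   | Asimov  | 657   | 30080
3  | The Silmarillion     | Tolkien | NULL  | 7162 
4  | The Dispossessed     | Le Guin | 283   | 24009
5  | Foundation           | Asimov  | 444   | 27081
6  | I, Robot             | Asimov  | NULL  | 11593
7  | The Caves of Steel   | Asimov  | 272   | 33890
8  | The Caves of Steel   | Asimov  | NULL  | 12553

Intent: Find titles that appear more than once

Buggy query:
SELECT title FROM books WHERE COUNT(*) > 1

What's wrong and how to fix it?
Bug: WHERE can't reference COUNT(*); aggregates are computed after WHERE

Fix: GROUP BY title, then filter groups with HAVING COUNT(*) > 1

Corrected query:
SELECT title FROM books GROUP BY title HAVING COUNT(*) > 1

Result:
title             
------------------
The Caves of Steel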